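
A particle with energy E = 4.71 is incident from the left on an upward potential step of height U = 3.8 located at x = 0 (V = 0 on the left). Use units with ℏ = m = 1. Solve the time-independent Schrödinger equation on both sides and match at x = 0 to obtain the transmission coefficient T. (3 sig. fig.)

T = 0.848

The wavenumbers are k₁ = √(2mE)/ℏ = 3.069 on the left and k₂ = √(2m(E − U))/ℏ = 1.349 on the right.
Matching ψ and ψ′ at x = 0 gives r = (k₁ − k₂)/(k₁ + k₂), so R = r² = 0.1516 and T = 1 − R = 0.8484.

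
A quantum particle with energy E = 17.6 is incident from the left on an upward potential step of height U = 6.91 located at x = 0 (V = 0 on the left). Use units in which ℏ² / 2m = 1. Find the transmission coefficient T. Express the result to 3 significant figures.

The wavenumbers are k₁ = √(2mE)/ℏ = 4.195 on the left and k₂ = √(2m(E − U))/ℏ = 3.270 on the right.
Continuity of ψ and ψ′ at the step yields the reflection amplitude r = (k₁ − k₂)/(k₁ + k₂) = 0.1240; thus R = |r|² = 0.01538, T = 0.9846.

T = 0.985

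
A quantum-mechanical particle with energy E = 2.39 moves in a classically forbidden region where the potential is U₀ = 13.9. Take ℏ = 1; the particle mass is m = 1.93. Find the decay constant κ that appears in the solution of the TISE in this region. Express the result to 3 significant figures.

κ = 6.67

Since E < U₀ the TISE in this region is ψ'' = κ²ψ with κ = √(2m(U₀ − E))/ℏ.
κ = √(2 × 1.93 × 11.51) = 6.665.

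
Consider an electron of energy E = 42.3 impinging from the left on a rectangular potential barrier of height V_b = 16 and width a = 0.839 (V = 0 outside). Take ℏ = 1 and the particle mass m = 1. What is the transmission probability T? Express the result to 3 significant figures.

Above the barrier the interior wavenumber is k₂ = √(2m(E − V_b))/ℏ = 7.253, giving phase k₂a = 6.085.
Matching at both interfaces gives T⁻¹ = 1 + V_b² sin²(k₂a) / [4E(E − V_b)] = 1.002, hence T = 0.998.

T = 0.998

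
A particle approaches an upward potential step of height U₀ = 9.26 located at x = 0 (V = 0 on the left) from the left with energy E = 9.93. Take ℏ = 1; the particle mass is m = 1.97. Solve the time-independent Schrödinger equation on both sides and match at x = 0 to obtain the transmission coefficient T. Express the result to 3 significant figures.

The wavenumbers are k₁ = √(2mE)/ℏ = 6.255 on the left and k₂ = √(2m(E − U₀))/ℏ = 1.625 on the right.
Continuity of ψ and ψ′ at the step yields the reflection amplitude r = (k₁ − k₂)/(k₁ + k₂) = 0.5876; thus R = |r|² = 0.3453, T = 0.6547.

T = 0.655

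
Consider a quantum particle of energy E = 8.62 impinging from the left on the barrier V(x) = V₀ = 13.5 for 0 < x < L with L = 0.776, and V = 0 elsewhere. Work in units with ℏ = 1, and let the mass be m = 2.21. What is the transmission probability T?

T = 0.00273

E < V₀: inside the barrier ψ ∝ e^{±κx} with κ = √(2m(V₀ − E))/ℏ = 4.644.
κL = 3.604, sinh(κL) = 18.36.
Matching ψ, ψ′ at both faces gives T = [1 + V₀² sinh²(κL) / (4E(V₀ − E))]⁻¹ = 1/366.1 = 0.00273.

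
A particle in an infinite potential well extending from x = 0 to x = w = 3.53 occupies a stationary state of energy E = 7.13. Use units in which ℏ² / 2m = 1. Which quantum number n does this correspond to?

n = 3

For an infinite well E_n = n²π²ℏ²/(2mw²), so n = (w/πℏ)√(2mE).
n = (3.53/π) × √(2 × 0.5 × 7.13) = 3.000 → n = 3.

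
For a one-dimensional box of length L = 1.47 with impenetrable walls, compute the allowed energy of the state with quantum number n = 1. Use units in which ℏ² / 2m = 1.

The infinite-well eigenfunctions ψ_n = √(2/L) sin(nπx/L) vanish at both walls, giving E_n = n²π²ℏ²/(2mL²).
E_1 = 1² × π² / (2 × 0.5 × 1.47²) = 4.567.

E = 4.57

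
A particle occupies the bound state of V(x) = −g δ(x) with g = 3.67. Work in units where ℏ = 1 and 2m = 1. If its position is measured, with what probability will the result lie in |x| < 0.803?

P = 0.948

The normalised bound state is ψ = √κ e^{−κ|x|} with κ = mg/ℏ² = 1.835.
P(|x| < d) = ∫_{−d}^{d} κ e^{−2κ|x|} dx = 1 − e^{−2κd} = 1 − e^{−2.947} = 0.9475.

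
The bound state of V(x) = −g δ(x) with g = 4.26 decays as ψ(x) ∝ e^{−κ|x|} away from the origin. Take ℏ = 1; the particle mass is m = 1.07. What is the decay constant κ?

κ = 4.56

Integrating the TISE across x = 0 gives the cusp condition ψ'(0⁺) − ψ'(0⁻) = −(2mg/ℏ²)ψ(0).
With ψ ∝ e^{−κ|x|} this yields −2κ = −2mg/ℏ², so κ = mg/ℏ² = 4.558.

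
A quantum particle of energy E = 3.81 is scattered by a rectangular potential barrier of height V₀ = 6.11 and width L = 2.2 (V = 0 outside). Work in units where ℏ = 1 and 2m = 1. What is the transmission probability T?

Since E < V₀ the interior solution is evanescent with decay constant κ = √(2m(V₀ − E))/ℏ = 1.517.
κL = 3.336, sinh(κL) = 14.04.
The exact tunnelling result is T⁻¹ = 1 + V₀² sinh²(κL) / [4E(V₀ − E)] = 211.0, so T = 0.00474.

T = 0.00474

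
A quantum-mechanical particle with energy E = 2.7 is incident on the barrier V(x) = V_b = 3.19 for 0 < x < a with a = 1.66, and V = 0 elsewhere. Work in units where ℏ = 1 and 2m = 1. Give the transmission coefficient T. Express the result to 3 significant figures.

T = 0.200

E < V_b: inside the barrier ψ ∝ e^{±κx} with κ = √(2m(V_b − E))/ℏ = 0.7000.
κa = 1.162, sinh(κa) = 1.442.
Matching ψ, ψ′ at both faces gives T = [1 + V_b² sinh²(κa) / (4E(V_b − E))]⁻¹ = 1/4.997 = 0.200.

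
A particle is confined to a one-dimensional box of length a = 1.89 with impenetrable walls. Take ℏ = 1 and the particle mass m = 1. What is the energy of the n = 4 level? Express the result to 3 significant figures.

The infinite-well eigenfunctions ψ_n = √(2/a) sin(nπx/a) vanish at both walls, giving E_n = n²π²ℏ²/(2ma²).
E_4 = 4² × π² / (2 × 1 × 1.89²) = 22.10.

E = 22.1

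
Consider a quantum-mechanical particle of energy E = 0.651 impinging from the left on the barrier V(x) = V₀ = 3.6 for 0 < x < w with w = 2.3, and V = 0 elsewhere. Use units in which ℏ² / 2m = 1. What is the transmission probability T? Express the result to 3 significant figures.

T = 0.000879

E < V₀: inside the barrier ψ ∝ e^{±κx} with κ = √(2m(V₀ − E))/ℏ = 1.717.
κw = 3.950, sinh(κw) = 25.95.
Matching ψ, ψ′ at both faces gives T = [1 + V₀² sinh²(κw) / (4E(V₀ − E))]⁻¹ = 1/1138 = 0.000879.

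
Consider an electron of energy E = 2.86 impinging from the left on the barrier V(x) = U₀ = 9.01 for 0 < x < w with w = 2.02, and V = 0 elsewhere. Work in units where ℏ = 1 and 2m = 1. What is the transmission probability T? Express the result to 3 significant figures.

T = 0.000154

E < U₀: inside the barrier ψ ∝ e^{±κx} with κ = √(2m(U₀ − E))/ℏ = 2.480.
κw = 5.009, sinh(κw) = 74.91.
The exact tunnelling result is T⁻¹ = 1 + U₀² sinh²(κw) / [4E(U₀ − E)] = 6475, so T = 0.000154.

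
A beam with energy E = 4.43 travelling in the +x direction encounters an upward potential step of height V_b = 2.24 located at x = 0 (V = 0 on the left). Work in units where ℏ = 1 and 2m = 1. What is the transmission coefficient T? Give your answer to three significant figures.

T = 0.970

The wavenumbers are k₁ = √(2mE)/ℏ = 2.105 on the left and k₂ = √(2m(E − V_b))/ℏ = 1.480 on the right.
Matching ψ and ψ′ at x = 0 gives r = (k₁ − k₂)/(k₁ + k₂), so R = r² = 0.03039 and T = 1 − R = 0.9696.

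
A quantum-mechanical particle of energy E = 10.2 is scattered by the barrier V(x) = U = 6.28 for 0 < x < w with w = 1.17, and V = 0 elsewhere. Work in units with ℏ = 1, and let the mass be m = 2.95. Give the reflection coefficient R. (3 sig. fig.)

E > U: inside the barrier k₂ = √(2m(E − U))/ℏ = 4.809, k₂w = 5.627.
Matching at both interfaces gives T⁻¹ = 1 + U² sin²(k₂w) / [4E(E − U)] = 1.092, hence T = 0.916.
R = 1 − T = 0.0841.

R = 0.0841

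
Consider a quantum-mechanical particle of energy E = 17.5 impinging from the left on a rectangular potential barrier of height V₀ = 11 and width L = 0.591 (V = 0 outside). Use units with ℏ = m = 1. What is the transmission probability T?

T = 0.840

Above the barrier the interior wavenumber is k₂ = √(2m(E − V₀))/ℏ = 3.606, giving phase k₂L = 2.131.
Matching at both interfaces gives T⁻¹ = 1 + V₀² sin²(k₂L) / [4E(E − V₀)] = 1.191, hence T = 0.840.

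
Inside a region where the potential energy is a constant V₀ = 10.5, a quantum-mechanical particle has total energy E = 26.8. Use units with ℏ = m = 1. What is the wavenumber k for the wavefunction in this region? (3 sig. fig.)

k = 5.71

With E > V₀ the solution is oscillatory, ψ ∝ e^{±ikx} with k = √(2m(E − V₀))/ℏ.
k = √(2 × 1 × 16.3) = 5.710.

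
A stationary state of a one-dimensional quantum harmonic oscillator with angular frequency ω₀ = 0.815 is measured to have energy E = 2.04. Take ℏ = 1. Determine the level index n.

E_n = ℏω₀(n + ½) ⇒ n = E/(ℏω₀) − ½ = 2.04/0.815 − 0.5 = 2.003 → n = 2.

n = 2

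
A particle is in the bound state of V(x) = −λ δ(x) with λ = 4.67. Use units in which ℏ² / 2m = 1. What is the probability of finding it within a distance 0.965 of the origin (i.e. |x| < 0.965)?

P = 0.989

The normalised bound state is ψ = √κ e^{−κ|x|} with κ = mλ/ℏ² = 2.335.
P(|x| < d) = ∫_{−d}^{d} κ e^{−2κ|x|} dx = 1 − e^{−2κd} = 1 − e^{−4.507} = 0.9890.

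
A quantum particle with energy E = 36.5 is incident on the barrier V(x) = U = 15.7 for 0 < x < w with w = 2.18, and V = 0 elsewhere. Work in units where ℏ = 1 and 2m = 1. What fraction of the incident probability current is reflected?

R = 0.0195

E > U: inside the barrier k₂ = √(2m(E − U))/ℏ = 4.561, k₂w = 9.942.
Matching at both interfaces gives T⁻¹ = 1 + U² sin²(k₂w) / [4E(E − U)] = 1.020, hence T = 0.981.
R = 1 − T = 0.0195.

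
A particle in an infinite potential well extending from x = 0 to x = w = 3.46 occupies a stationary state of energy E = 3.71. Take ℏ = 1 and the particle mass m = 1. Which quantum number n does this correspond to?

n = 3

For an infinite well E_n = n²π²ℏ²/(2mw²), so n = (w/πℏ)√(2mE).
n = (3.46/π) × √(2 × 1 × 3.71) = 3.000 → n = 3.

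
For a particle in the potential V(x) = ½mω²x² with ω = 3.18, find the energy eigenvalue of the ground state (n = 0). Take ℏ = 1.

E = 1.59

Using E_n = (n + ½)ℏω: E_0 = 0.5 × 3.18 = 1.590.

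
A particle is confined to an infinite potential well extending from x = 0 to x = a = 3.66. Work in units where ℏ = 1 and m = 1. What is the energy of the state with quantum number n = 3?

E = 3.32

The infinite-well eigenfunctions ψ_n = √(2/a) sin(nπx/a) vanish at both walls, giving E_n = n²π²ℏ²/(2ma²).
E_3 = 3² × π² / (2 × 1 × 3.66²) = 3.316.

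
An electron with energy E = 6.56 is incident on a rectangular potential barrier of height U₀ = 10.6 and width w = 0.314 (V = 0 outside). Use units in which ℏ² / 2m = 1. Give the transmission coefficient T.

T = 0.675

Since E < U₀ the interior solution is evanescent with decay constant κ = √(2m(U₀ − E))/ℏ = 2.010.
κw = 0.6311, sinh(κw) = 0.6739.
The exact tunnelling result is T⁻¹ = 1 + U₀² sinh²(κw) / [4E(U₀ − E)] = 1.481, so T = 0.675.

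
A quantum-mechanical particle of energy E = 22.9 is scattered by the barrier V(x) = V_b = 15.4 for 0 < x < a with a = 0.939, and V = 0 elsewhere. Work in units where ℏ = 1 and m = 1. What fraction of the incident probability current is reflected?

E > V_b: inside the barrier k₂ = √(2m(E − V_b))/ℏ = 3.873, k₂a = 3.637.
Matching at both interfaces gives T⁻¹ = 1 + V_b² sin²(k₂a) / [4E(E − V_b)] = 1.078, hence T = 0.928.
R = 1 − T = 0.0723.

R = 0.0723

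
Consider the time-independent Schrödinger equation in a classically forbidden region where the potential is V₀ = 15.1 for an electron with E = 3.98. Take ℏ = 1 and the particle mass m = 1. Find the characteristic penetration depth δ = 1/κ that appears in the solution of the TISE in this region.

δ = 0.212

Since E < V₀ the TISE in this region is ψ'' = κ²ψ with κ = √(2m(V₀ − E))/ℏ.
κ = √(2 × 1 × 11.12) = 4.716. The penetration depth is δ = 1/κ = 0.212.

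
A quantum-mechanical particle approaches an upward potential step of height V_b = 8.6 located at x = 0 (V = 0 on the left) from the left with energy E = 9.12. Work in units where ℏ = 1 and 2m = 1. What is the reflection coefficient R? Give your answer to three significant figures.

R = 0.378

On each side the TISE gives plane waves with k = √(2m(E − V))/ℏ: k₁ = √(2·½·9.12) = 3.020, k₂ = √(2·½·0.52) = 0.7211.
Continuity of ψ and ψ′ at the step yields the reflection amplitude r = (k₁ − k₂)/(k₁ + k₂) = 0.6145; thus R = |r|² = 0.3776, T = 0.6224.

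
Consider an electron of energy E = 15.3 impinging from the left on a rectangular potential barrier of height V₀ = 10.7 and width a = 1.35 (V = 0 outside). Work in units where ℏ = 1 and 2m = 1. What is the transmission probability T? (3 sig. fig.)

T = 0.976

E > V₀: inside the barrier k₂ = √(2m(E − V₀))/ℏ = 2.145, k₂a = 2.895.
T = [1 + V₀² sin²(k₂a) / (4E(E − V₀))]⁻¹ = 1/1.024 = 0.976.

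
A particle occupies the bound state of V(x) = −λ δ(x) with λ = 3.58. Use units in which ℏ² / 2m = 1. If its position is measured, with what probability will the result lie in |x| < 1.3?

P = 0.990

The normalised bound state is ψ = √κ e^{−κ|x|} with κ = mλ/ℏ² = 1.790.
P(|x| < d) = ∫_{−d}^{d} κ e^{−2κ|x|} dx = 1 − e^{−2κd} = 1 − e^{−4.654} = 0.9905.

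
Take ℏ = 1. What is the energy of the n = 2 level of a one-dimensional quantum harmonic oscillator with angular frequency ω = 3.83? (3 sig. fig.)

E = 9.58

The oscillator eigenvalues are E_n = ℏω(n + ½), so E_2 = 3.83 × 2.5 = 9.575.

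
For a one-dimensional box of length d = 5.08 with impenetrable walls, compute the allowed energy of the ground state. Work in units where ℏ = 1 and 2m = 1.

E = 0.382

Requiring ψ(0) = ψ(d) = 0 quantises k = nπ/d, hence E_n = ℏ²k²/2m = n²π²ℏ²/(2md²).
E_1 = 1² × π² / (2 × 0.5 × 5.08²) = 0.3824.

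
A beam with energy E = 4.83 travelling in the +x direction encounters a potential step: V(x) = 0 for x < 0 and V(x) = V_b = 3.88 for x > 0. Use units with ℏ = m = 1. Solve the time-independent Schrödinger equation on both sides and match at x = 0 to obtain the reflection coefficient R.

R = 0.149

The wavenumbers are k₁ = √(2mE)/ℏ = 3.108 on the left and k₂ = √(2m(E − V_b))/ℏ = 1.378 on the right.
Continuity of ψ and ψ′ at the step yields the reflection amplitude r = (k₁ − k₂)/(k₁ + k₂) = 0.3855; thus R = |r|² = 0.1486, T = 0.8514.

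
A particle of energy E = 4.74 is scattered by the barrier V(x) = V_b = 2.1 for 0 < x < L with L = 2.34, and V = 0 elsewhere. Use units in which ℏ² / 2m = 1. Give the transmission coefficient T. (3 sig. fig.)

T = 0.968

E > V_b: inside the barrier k₂ = √(2m(E − V_b))/ℏ = 1.625, k₂L = 3.802.
T = [1 + V_b² sin²(k₂L) / (4E(E − V_b))]⁻¹ = 1/1.033 = 0.968.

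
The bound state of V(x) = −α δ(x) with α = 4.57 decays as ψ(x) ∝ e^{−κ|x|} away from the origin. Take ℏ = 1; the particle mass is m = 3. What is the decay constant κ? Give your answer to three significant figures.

Integrate −(ℏ²/2m)ψ'' − αδ(x)ψ = Eψ from −ε to +ε: the ψ'' term gives ψ'(0⁺) − ψ'(0⁻) and the δ term gives −(2mα/ℏ²)ψ(0).
With ψ ∝ e^{−κ|x|} this yields −2κ = −2mα/ℏ², so κ = mα/ℏ² = 13.71.

κ = 13.7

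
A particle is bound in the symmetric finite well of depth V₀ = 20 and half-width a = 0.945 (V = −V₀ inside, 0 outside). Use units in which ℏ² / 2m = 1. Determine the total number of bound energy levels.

N = 3

The dimensionless depth is z₀ = a√(2mV₀)/ℏ = 0.945 × √(20.00) = 4.226.
The even/odd transcendental equations gain one root per π/2 in z₀, giving N = 1 + ⌊2z₀/π⌋ = 1 + ⌊2.690⌋ = 3.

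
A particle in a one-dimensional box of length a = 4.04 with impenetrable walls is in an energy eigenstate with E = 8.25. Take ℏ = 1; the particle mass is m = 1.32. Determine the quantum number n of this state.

n = 6

For an infinite well E_n = n²π²ℏ²/(2ma²), so n = (a/πℏ)√(2mE).
n = (4.04/π) × √(2 × 1.32 × 8.25) = 6.002 → n = 6.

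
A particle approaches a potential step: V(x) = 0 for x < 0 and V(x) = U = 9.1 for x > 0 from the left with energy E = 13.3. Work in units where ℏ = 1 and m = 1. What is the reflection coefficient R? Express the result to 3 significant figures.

R = 0.0787

On each side the TISE gives plane waves with k = √(2m(E − V))/ℏ: k₁ = √(2·1·13.3) = 5.158, k₂ = √(2·1·4.2) = 2.898.
Matching ψ and ψ′ at x = 0 gives r = (k₁ − k₂)/(k₁ + k₂), so R = r² = 0.07865 and T = 1 − R = 0.9213.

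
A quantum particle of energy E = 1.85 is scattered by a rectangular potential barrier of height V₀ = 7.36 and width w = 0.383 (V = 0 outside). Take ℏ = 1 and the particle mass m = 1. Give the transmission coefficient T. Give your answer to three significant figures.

E < V₀: inside the barrier ψ ∝ e^{±κx} with κ = √(2m(V₀ − E))/ℏ = 3.320.
κw = 1.271, sinh(κw) = 1.643.
Matching ψ, ψ′ at both faces gives T = [1 + V₀² sinh²(κw) / (4E(V₀ − E))]⁻¹ = 1/4.585 = 0.218.

T = 0.218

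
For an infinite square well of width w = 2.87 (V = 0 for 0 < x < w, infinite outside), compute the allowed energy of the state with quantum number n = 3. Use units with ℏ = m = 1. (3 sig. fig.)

Requiring ψ(0) = ψ(w) = 0 quantises k = nπ/w, hence E_n = ℏ²k²/2m = n²π²ℏ²/(2mw²).
E_3 = 3² × π² / (2 × 1 × 2.87²) = 5.392.

E = 5.39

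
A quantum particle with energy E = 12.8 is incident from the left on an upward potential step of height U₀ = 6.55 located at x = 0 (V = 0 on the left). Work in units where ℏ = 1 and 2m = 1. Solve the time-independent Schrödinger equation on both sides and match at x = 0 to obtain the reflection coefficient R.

R = 0.0314

On each side the TISE gives plane waves with k = √(2m(E − V))/ℏ: k₁ = √(2·½·12.8) = 3.578, k₂ = √(2·½·6.25) = 2.500.
Continuity of ψ and ψ′ at the step yields the reflection amplitude r = (k₁ − k₂)/(k₁ + k₂) = 0.1773; thus R = |r|² = 0.03144, T = 0.9686.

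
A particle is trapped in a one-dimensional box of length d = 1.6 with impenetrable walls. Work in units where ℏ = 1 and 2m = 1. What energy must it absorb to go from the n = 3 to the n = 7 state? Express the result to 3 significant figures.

ΔE = 154

E_n = n²π²ℏ²/(2md²), so ΔE = (7² − 3²) π²ℏ²/(2md²).
ΔE = 40 × π² / (2 × 0.5 × 1.6²) = 154.2.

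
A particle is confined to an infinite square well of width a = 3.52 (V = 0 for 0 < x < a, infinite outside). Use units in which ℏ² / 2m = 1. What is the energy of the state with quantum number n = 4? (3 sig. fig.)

The infinite-well eigenfunctions ψ_n = √(2/a) sin(nπx/a) vanish at both walls, giving E_n = n²π²ℏ²/(2ma²).
E_4 = 4² × π² / (2 × 0.5 × 3.52²) = 12.74.

E = 12.7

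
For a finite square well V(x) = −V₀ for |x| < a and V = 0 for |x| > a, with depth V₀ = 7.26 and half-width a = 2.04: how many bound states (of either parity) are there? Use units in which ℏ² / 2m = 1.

Define the well-strength parameter z₀ = (a/ℏ)√(2mV₀) = 2.04 × √(2·0.5·7.26) = 5.497.
A new bound state (alternating even/odd) appears each time z₀ passes a multiple of π/2, so N = ⌊2z₀/π⌋ + 1 = ⌊3.499⌋ + 1 = 4.

N = 4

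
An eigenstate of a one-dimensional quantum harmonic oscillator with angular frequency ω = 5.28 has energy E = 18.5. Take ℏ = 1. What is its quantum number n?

n = 3

Invert E_n = (n + ½)ℏω: n = E/ℏω − ½ = 3.004, so n = 3.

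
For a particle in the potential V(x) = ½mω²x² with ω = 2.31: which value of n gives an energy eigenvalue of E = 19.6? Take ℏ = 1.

E_n = ℏω(n + ½) ⇒ n = E/(ℏω) − ½ = 19.6/2.31 − 0.5 = 7.985 → n = 8.

n = 8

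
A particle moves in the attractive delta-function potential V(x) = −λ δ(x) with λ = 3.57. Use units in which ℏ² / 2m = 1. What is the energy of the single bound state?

E = -3.19

The bound state is ψ(x) = √κ e^{−κ|x|}. The derivative jump ψ'(0⁺) − ψ'(0⁻) = −(2mλ/ℏ²)ψ(0) fixes κ = mλ/ℏ² = 1.785.
Then E = −ℏ²κ²/(2m) = −mλ²/(2ℏ²) = -3.186.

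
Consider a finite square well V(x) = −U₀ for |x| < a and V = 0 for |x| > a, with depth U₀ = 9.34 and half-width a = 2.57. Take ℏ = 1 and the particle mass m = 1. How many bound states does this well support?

The dimensionless depth is z₀ = a√(2mU₀)/ℏ = 2.57 × √(18.68) = 11.11.
A new bound state (alternating even/odd) appears each time z₀ passes a multiple of π/2, so N = ⌊2z₀/π⌋ + 1 = ⌊7.071⌋ + 1 = 8.

N = 8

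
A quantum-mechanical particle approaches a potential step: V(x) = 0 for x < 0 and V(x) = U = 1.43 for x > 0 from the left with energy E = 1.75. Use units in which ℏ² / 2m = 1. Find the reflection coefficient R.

The wavenumbers are k₁ = √(2mE)/ℏ = 1.323 on the left and k₂ = √(2m(E − U))/ℏ = 0.5657 on the right.
Matching ψ and ψ′ at x = 0 gives r = (k₁ − k₂)/(k₁ + k₂), so R = r² = 0.1607 and T = 1 − R = 0.8393.

R = 0.161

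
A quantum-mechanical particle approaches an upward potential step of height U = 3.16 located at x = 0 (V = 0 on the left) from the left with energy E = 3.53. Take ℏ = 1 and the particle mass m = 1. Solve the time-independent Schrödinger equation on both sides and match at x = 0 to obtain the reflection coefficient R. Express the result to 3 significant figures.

The wavenumbers are k₁ = √(2mE)/ℏ = 2.657 on the left and k₂ = √(2m(E − U))/ℏ = 0.8602 on the right.
Matching ψ and ψ′ at x = 0 gives r = (k₁ − k₂)/(k₁ + k₂), so R = r² = 0.2610 and T = 1 − R = 0.7390.

R = 0.261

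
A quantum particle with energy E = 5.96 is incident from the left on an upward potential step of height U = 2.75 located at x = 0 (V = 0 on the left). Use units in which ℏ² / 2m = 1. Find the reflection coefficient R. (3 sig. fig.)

The wavenumbers are k₁ = √(2mE)/ℏ = 2.441 on the left and k₂ = √(2m(E − U))/ℏ = 1.792 on the right.
Matching ψ and ψ′ at x = 0 gives r = (k₁ − k₂)/(k₁ + k₂), so R = r² = 0.02356 and T = 1 − R = 0.9764.

R = 0.0236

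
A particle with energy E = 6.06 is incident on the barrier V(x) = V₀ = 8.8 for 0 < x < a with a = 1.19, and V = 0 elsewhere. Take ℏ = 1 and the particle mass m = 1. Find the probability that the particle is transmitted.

T = 0.0130

E < V₀: inside the barrier ψ ∝ e^{±κx} with κ = √(2m(V₀ − E))/ℏ = 2.341.
κa = 2.786, sinh(κa) = 8.075.
The exact tunnelling result is T⁻¹ = 1 + V₀² sinh²(κa) / [4E(V₀ − E)] = 77.02, so T = 0.0130.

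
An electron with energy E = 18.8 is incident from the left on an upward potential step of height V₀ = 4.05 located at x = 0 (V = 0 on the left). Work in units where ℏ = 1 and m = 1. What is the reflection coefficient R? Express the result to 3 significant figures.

The wavenumbers are k₁ = √(2mE)/ℏ = 6.132 on the left and k₂ = √(2m(E − V₀))/ℏ = 5.431 on the right.
Matching ψ and ψ′ at x = 0 gives r = (k₁ − k₂)/(k₁ + k₂), so R = r² = 0.003670 and T = 1 − R = 0.9963.

R = 0.00367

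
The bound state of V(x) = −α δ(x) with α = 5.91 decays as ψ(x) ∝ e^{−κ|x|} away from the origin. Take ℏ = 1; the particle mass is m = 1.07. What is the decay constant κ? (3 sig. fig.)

κ = 6.32

Integrate −(ℏ²/2m)ψ'' − αδ(x)ψ = Eψ from −ε to +ε: the ψ'' term gives ψ'(0⁺) − ψ'(0⁻) and the δ term gives −(2mα/ℏ²)ψ(0).
With ψ ∝ e^{−κ|x|} this yields −2κ = −2mα/ℏ², so κ = mα/ℏ² = 6.324.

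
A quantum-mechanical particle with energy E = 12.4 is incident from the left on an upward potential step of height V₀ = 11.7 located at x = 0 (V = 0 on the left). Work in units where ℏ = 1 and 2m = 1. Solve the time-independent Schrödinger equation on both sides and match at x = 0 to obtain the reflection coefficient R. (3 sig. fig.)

R = 0.380

On each side the TISE gives plane waves with k = √(2m(E − V))/ℏ: k₁ = √(2·½·12.4) = 3.521, k₂ = √(2·½·0.7) = 0.8367.
Matching ψ and ψ′ at x = 0 gives r = (k₁ − k₂)/(k₁ + k₂), so R = r² = 0.3795 and T = 1 − R = 0.6205.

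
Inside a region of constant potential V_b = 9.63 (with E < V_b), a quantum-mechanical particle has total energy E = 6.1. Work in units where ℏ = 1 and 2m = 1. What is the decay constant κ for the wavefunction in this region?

Since E < V_b the TISE in this region is ψ'' = κ²ψ with κ = √(2m(V_b − E))/ℏ.
κ = √(2 × 0.5 × 3.53) = 1.879.

κ = 1.88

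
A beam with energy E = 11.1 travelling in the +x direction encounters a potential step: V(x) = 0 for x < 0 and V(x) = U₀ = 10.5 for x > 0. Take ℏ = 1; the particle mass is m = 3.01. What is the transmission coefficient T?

On each side the TISE gives plane waves with k = √(2m(E − V))/ℏ: k₁ = √(2·3.01·11.1) = 8.174, k₂ = √(2·3.01·0.6) = 1.901.
Matching ψ and ψ′ at x = 0 gives r = (k₁ − k₂)/(k₁ + k₂), so R = r² = 0.3878 and T = 1 − R = 0.6122.

T = 0.612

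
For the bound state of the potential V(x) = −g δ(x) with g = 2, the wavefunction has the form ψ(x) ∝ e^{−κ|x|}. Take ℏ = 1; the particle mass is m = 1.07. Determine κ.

Integrating the TISE across x = 0 gives the cusp condition ψ'(0⁺) − ψ'(0⁻) = −(2mg/ℏ²)ψ(0).
With ψ ∝ e^{−κ|x|} this yields −2κ = −2mg/ℏ², so κ = mg/ℏ² = 2.140.

κ = 2.14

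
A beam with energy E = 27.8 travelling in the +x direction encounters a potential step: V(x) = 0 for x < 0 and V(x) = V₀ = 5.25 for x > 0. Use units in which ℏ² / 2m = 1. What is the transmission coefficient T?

T = 0.997

On each side the TISE gives plane waves with k = √(2m(E − V))/ℏ: k₁ = √(2·½·27.8) = 5.273, k₂ = √(2·½·22.55) = 4.749.
Continuity of ψ and ψ′ at the step yields the reflection amplitude r = (k₁ − k₂)/(k₁ + k₂) = 0.05228; thus R = |r|² = 0.002733, T = 0.9973.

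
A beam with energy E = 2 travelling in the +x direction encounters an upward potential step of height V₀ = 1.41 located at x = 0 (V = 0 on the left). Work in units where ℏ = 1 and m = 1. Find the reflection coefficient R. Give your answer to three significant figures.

R = 0.0877

The wavenumbers are k₁ = √(2mE)/ℏ = 2.000 on the left and k₂ = √(2m(E − V₀))/ℏ = 1.086 on the right.
Continuity of ψ and ψ′ at the step yields the reflection amplitude r = (k₁ − k₂)/(k₁ + k₂) = 0.2961; thus R = |r|² = 0.08765, T = 0.9123.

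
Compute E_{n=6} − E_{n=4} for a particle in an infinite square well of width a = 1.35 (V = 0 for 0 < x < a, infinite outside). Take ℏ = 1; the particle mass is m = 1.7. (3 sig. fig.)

ΔE = 31.9

E_n = n²π²ℏ²/(2ma²), so ΔE = (6² − 4²) π²ℏ²/(2ma²).
ΔE = 20 × π² / (2 × 1.7 × 1.35²) = 31.86.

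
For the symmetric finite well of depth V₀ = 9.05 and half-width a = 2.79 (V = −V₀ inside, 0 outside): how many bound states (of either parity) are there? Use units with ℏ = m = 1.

N = 8

Define the well-strength parameter z₀ = (a/ℏ)√(2mV₀) = 2.79 × √(2·1·9.05) = 11.87.
A new bound state (alternating even/odd) appears each time z₀ passes a multiple of π/2, so N = ⌊2z₀/π⌋ + 1 = ⌊7.557⌋ + 1 = 8.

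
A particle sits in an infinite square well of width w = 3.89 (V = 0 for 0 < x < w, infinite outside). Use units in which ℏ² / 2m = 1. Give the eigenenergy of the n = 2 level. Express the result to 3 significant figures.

E = 2.61

Requiring ψ(0) = ψ(w) = 0 quantises k = nπ/w, hence E_n = ℏ²k²/2m = n²π²ℏ²/(2mw²).
E_2 = 2² × π² / (2 × 0.5 × 3.89²) = 2.609.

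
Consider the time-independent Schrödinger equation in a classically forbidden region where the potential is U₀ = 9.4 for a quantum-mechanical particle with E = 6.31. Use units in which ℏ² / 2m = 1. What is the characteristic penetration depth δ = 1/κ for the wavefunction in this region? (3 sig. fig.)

δ = 0.569

Since E < U₀ the TISE in this region is ψ'' = κ²ψ with κ = √(2m(U₀ − E))/ℏ.
κ = √(2 × 0.5 × 3.09) = 1.758. The penetration depth is δ = 1/κ = 0.569.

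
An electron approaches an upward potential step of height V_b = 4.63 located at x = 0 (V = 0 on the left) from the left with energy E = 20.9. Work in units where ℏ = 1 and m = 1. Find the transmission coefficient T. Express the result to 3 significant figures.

The wavenumbers are k₁ = √(2mE)/ℏ = 6.465 on the left and k₂ = √(2m(E − V_b))/ℏ = 5.704 on the right.
Matching ψ and ψ′ at x = 0 gives r = (k₁ − k₂)/(k₁ + k₂), so R = r² = 0.003909 and T = 1 − R = 0.9961.

T = 0.996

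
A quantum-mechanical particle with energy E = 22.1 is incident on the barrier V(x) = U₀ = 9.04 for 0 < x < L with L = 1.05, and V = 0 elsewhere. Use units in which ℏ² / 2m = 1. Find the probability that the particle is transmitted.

T = 0.975

E > U₀: inside the barrier k₂ = √(2m(E − U₀))/ℏ = 3.614, k₂L = 3.795.
Matching at both interfaces gives T⁻¹ = 1 + U₀² sin²(k₂L) / [4E(E − U₀)] = 1.026, hence T = 0.975.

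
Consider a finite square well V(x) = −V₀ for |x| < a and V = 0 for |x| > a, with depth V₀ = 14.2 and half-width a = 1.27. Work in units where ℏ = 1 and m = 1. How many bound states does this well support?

N = 5

The dimensionless depth is z₀ = a√(2mV₀)/ℏ = 1.27 × √(28.40) = 6.768.
A new bound state (alternating even/odd) appears each time z₀ passes a multiple of π/2, so N = ⌊2z₀/π⌋ + 1 = ⌊4.309⌋ + 1 = 5.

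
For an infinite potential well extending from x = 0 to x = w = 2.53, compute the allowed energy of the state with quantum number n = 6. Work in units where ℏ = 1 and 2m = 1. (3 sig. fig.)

Requiring ψ(0) = ψ(w) = 0 quantises k = nπ/w, hence E_n = ℏ²k²/2m = n²π²ℏ²/(2mw²).
E_6 = 6² × π² / (2 × 0.5 × 2.53²) = 55.51.

E = 55.5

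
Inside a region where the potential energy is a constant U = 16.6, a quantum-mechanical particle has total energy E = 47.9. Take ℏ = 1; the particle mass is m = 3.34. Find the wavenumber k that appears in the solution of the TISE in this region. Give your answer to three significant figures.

With E > U the solution is oscillatory, ψ ∝ e^{±ikx} with k = √(2m(E − U))/ℏ.
k = √(2 × 3.34 × 31.3) = 14.46.

k = 14.5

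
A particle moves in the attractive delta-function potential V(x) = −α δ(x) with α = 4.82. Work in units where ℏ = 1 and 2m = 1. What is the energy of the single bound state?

E = -5.81

For x ≠ 0 the bound state is ψ ∝ e^{−κ|x|}; integrating the TISE across the delta gives the cusp condition 2κ = 2mα/ℏ², so κ = 2.410.
Then E = −ℏ²κ²/(2m) = −mα²/(2ℏ²) = -5.808.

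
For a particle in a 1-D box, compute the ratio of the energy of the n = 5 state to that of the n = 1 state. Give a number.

Since E_n ∝ n², the ratio is (5/1)² = 25.

25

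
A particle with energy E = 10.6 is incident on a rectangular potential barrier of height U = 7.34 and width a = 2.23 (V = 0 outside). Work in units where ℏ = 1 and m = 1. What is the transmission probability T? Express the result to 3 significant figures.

T = 0.893

Above the barrier the interior wavenumber is k₂ = √(2m(E − U))/ℏ = 2.553, giving phase k₂a = 5.694.
T = [1 + U² sin²(k₂a) / (4E(E − U))]⁻¹ = 1/1.120 = 0.893.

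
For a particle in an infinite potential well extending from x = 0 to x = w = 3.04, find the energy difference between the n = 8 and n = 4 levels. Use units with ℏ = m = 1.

E_n = n²π²ℏ²/(2mw²), so ΔE = (8² − 4²) π²ℏ²/(2mw²).
ΔE = 48 × π² / (2 × 1 × 3.04²) = 25.63.

ΔE = 25.6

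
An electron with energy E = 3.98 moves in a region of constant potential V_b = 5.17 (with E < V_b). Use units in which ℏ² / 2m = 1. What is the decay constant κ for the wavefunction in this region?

Since E < V_b the TISE in this region is ψ'' = κ²ψ with κ = √(2m(V_b − E))/ℏ.
κ = √(2 × 0.5 × 1.19) = 1.091.

κ = 1.09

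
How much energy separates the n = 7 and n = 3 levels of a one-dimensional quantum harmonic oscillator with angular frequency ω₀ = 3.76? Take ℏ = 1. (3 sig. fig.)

ΔE = 15.0

E_n = ℏω₀(n + ½), so ΔE = (7 − 3) ℏω₀ = 4 × 3.76 = 15.04.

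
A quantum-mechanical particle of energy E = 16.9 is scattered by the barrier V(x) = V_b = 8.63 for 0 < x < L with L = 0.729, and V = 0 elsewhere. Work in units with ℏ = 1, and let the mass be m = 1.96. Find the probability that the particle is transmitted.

E > V_b: inside the barrier k₂ = √(2m(E − V_b))/ℏ = 5.694, k₂L = 4.151.
Matching at both interfaces gives T⁻¹ = 1 + V_b² sin²(k₂L) / [4E(E − V_b)] = 1.095, hence T = 0.913.

T = 0.913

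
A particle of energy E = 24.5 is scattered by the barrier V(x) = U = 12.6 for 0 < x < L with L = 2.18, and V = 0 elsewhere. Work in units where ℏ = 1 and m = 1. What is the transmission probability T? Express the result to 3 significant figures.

Above the barrier the interior wavenumber is k₂ = √(2m(E − U))/ℏ = 4.879, giving phase k₂L = 10.64.
T = [1 + U² sin²(k₂L) / (4E(E − U))]⁻¹ = 1/1.119 = 0.893.

T = 0.893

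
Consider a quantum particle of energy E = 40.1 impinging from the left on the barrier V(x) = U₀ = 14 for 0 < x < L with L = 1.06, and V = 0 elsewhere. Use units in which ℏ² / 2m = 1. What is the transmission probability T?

T = 0.973

Above the barrier the interior wavenumber is k₂ = √(2m(E − U₀))/ℏ = 5.109, giving phase k₂L = 5.415.
T = [1 + U₀² sin²(k₂L) / (4E(E − U₀))]⁻¹ = 1/1.027 = 0.973.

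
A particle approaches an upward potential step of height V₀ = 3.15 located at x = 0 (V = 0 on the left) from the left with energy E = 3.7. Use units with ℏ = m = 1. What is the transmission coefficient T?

The wavenumbers are k₁ = √(2mE)/ℏ = 2.720 on the left and k₂ = √(2m(E − V₀))/ℏ = 1.049 on the right.
Matching ψ and ψ′ at x = 0 gives r = (k₁ − k₂)/(k₁ + k₂), so R = r² = 0.1967 and T = 1 − R = 0.8033.

T = 0.803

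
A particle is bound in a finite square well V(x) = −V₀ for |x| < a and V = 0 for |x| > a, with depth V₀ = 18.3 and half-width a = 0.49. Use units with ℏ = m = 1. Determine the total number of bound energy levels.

Define the well-strength parameter z₀ = (a/ℏ)√(2mV₀) = 0.49 × √(2·1·18.3) = 2.964.
A new bound state (alternating even/odd) appears each time z₀ passes a multiple of π/2, so N = ⌊2z₀/π⌋ + 1 = ⌊1.887⌋ + 1 = 2.

N = 2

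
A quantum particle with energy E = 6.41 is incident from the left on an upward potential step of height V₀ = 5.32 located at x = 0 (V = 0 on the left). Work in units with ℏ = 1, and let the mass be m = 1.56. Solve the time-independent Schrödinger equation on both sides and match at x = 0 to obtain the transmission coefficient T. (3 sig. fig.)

T = 0.827

On each side the TISE gives plane waves with k = √(2m(E − V))/ℏ: k₁ = √(2·1.56·6.41) = 4.472, k₂ = √(2·1.56·1.09) = 1.844.
Continuity of ψ and ψ′ at the step yields the reflection amplitude r = (k₁ − k₂)/(k₁ + k₂) = 0.4161; thus R = |r|² = 0.1731, T = 0.8269.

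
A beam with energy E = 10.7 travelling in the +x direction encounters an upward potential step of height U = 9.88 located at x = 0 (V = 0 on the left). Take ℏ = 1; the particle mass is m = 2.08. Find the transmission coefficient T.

The wavenumbers are k₁ = √(2mE)/ℏ = 6.672 on the left and k₂ = √(2m(E − U))/ℏ = 1.847 on the right.
Matching ψ and ψ′ at x = 0 gives r = (k₁ − k₂)/(k₁ + k₂), so R = r² = 0.3208 and T = 1 − R = 0.6792.

T = 0.679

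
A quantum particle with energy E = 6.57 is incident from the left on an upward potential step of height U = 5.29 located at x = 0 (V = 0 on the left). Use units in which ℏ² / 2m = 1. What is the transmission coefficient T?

The wavenumbers are k₁ = √(2mE)/ℏ = 2.563 on the left and k₂ = √(2m(E − U))/ℏ = 1.131 on the right.
Matching ψ and ψ′ at x = 0 gives r = (k₁ − k₂)/(k₁ + k₂), so R = r² = 0.1502 and T = 1 − R = 0.8498.

T = 0.850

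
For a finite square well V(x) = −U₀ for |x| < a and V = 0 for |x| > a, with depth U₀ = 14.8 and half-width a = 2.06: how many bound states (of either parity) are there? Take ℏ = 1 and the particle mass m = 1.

N = 8

Define the well-strength parameter z₀ = (a/ℏ)√(2mU₀) = 2.06 × √(2·1·14.8) = 11.21.
A new bound state (alternating even/odd) appears each time z₀ passes a multiple of π/2, so N = ⌊2z₀/π⌋ + 1 = ⌊7.135⌋ + 1 = 8.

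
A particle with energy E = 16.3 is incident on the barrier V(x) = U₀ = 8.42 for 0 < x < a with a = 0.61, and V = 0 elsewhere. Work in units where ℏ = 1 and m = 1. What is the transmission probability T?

T = 0.943

Above the barrier the interior wavenumber is k₂ = √(2m(E − U₀))/ℏ = 3.970, giving phase k₂a = 2.422.
Matching at both interfaces gives T⁻¹ = 1 + U₀² sin²(k₂a) / [4E(E − U₀)] = 1.060, hence T = 0.943.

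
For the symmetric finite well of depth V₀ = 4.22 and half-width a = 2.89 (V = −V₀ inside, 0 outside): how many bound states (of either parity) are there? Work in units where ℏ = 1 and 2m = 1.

Define the well-strength parameter z₀ = (a/ℏ)√(2mV₀) = 2.89 × √(2·0.5·4.22) = 5.937.
The even/odd transcendental equations gain one root per π/2 in z₀, giving N = 1 + ⌊2z₀/π⌋ = 1 + ⌊3.779⌋ = 4.

N = 4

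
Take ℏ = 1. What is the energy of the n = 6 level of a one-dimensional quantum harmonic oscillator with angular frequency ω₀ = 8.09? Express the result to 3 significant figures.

Using E_n = (n + ½)ℏω₀: E_6 = 6.5 × 8.09 = 52.59.

E = 52.6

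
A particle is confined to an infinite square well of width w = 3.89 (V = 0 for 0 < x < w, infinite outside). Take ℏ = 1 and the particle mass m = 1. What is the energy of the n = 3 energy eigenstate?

The infinite-well eigenfunctions ψ_n = √(2/w) sin(nπx/w) vanish at both walls, giving E_n = n²π²ℏ²/(2mw²).
E_3 = 3² × π² / (2 × 1 × 3.89²) = 2.935.

E = 2.94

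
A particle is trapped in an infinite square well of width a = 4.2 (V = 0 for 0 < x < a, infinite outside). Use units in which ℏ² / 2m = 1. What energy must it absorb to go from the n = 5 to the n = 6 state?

E_n = n²π²ℏ²/(2ma²), so ΔE = (6² − 5²) π²ℏ²/(2ma²).
ΔE = 11 × π² / (2 × 0.5 × 4.2²) = 6.155.

ΔE = 6.15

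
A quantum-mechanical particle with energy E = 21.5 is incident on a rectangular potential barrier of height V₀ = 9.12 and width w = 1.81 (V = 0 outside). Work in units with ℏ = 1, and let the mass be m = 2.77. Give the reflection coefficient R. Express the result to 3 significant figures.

E > V₀: inside the barrier k₂ = √(2m(E − V₀))/ℏ = 8.282, k₂w = 14.99.
Matching at both interfaces gives T⁻¹ = 1 + V₀² sin²(k₂w) / [4E(E − V₀)] = 1.034, hence T = 0.967.
R = 1 − T = 0.0327.

R = 0.0327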